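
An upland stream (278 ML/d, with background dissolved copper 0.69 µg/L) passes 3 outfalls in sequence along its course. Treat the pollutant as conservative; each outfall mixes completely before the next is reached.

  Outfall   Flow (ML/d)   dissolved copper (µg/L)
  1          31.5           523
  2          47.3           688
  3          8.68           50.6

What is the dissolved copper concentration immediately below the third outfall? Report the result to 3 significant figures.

Below outfall 1: Q → 309.5 ML/d, C = (278.0·0.6900 + 31.50·523.0)/309.5 = 53.85 µg/L.
Below outfall 2: Q → 356.8 ML/d, C = (309.5·53.85 + 47.30·688.0)/356.8 = 137.9 µg/L.
Below outfall 3: Q → 365.5 ML/d, C = (356.8·137.9 + 8.680·50.60)/365.5 = 135.8 µg/L.

136 µg/L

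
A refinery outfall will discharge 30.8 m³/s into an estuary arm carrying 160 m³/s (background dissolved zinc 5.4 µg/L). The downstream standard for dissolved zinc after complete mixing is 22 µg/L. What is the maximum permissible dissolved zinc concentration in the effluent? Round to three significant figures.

At the limit, (Qr·Cr + Qe·Cₑ)/(Qr + Qe) = 22:
Cₑ = (190.8·22 − 160.0·5.400) / 30.80 = 108.2 µg/L.

108 µg/L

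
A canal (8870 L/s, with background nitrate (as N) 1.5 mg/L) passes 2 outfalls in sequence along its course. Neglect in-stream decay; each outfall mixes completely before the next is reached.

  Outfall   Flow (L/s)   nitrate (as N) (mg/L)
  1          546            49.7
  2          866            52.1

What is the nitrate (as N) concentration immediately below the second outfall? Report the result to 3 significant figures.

8.32 mg/L

Below outfall 1: Q → 9416 L/s, C = (8870·1.500 + 546.0·49.70)/9416 = 4.295 mg/L.
Below outfall 2: Q → 10280 L/s, C = (9416·4.295 + 866.0·52.10)/10280 = 8.321 mg/L.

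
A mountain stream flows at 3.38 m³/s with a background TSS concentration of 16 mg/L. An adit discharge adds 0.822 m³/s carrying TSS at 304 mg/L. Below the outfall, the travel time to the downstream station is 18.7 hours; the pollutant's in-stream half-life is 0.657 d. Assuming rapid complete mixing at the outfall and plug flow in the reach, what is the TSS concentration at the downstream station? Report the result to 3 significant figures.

After mixing, C = (3.380·16.00 + 0.8220·304.0) / 4.202 = 304.0/4.202 = 72.34 mg/L.
Half-life 0.657 d → k = ln 2 / 0.657 = 1.055 d⁻¹.
First-order decay: C = 72.34·exp(−k·t) = 72.34·0.4395 = 31.80 mg/L.

31.8 mg/L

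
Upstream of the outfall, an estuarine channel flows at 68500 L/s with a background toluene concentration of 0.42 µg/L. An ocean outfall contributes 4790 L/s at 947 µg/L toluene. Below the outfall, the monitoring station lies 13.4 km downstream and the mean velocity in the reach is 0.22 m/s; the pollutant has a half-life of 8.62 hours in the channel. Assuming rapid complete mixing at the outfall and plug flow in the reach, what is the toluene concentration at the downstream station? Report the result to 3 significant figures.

After mixing, C = (68500·0.4200 + 4790·947.0) / 73290 = 4565000/73290 = 62.29 µg/L.
Travel time t = 13.4·1000 / 0.22 = 60910 s = 16.92 h.
Half-life 8.62 h → k = ln 2 / 8.62 = 0.08041 h⁻¹ = 1.930 d⁻¹.
Applying C = C₀e^(−kt): 62.29 × 0.2565 = 15.98 µg/L.

16.0 µg/L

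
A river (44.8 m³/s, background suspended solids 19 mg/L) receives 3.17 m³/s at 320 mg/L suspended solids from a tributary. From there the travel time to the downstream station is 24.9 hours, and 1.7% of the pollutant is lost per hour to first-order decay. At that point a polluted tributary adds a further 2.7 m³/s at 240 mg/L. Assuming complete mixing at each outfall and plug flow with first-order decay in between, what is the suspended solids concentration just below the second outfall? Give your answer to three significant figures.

36.8 mg/L

Mass balance: C = (44.80·19.00 + 3.170·320.0) / 47.97 = 1866/47.97 = 38.89 mg/L; combined flow 47.97 m³/s.
1.7%/h lost → k = −ln(1 − 0.017) = 0.01715 h⁻¹.
First-order decay: C = 38.89·exp(−k·t) = 38.89·0.6525 = 25.38 mg/L.
Second outfall: C = (47.97·25.38 + 2.700·240.0)/50.67 = 36.81 mg/L.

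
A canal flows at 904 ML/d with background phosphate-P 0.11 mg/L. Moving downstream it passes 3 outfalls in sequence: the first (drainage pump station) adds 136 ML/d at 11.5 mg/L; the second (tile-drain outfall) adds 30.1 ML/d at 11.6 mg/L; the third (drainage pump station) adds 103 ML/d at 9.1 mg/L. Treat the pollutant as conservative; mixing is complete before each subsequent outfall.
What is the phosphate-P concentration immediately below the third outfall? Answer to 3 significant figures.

Below outfall 1: Q → 1040 ML/d, C = (904.0·0.1100 + 136.0·11.50)/1040 = 1.599 mg/L.
Below outfall 2: Q → 1070 ML/d, C = (1040·1.599 + 30.10·11.60)/1070 = 1.881 mg/L.
Below outfall 3: Q → 1173 ML/d, C = (1070·1.881 + 103.0·9.100)/1173 = 2.515 mg/L.

2.51 mg/L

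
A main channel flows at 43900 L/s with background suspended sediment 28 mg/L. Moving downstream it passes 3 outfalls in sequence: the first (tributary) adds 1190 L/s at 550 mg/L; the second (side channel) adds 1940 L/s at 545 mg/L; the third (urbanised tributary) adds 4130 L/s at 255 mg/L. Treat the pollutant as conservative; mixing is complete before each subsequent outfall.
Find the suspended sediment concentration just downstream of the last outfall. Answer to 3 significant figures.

78.1 mg/L

Below outfall 1: Q → 45090 L/s, C = (43900·28.00 + 1190·550.0)/45090 = 41.78 mg/L.
Below outfall 2: Q → 47030 L/s, C = (45090·41.78 + 1940·545.0)/47030 = 62.53 mg/L.
Below outfall 3: Q → 51160 L/s, C = (47030·62.53 + 4130·255.0)/51160 = 78.07 mg/L.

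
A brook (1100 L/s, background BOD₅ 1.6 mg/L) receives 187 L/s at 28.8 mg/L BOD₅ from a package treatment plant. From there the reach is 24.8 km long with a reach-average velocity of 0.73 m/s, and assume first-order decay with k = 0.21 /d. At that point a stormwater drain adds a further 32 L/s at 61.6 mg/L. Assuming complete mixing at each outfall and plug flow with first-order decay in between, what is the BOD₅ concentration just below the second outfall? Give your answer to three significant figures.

6.48 mg/L

Mass balance: C = (1100·1.600 + 187.0·28.80) / 1287 = 7146/1287 = 5.552 mg/L; combined flow 1287 L/s.
Travel time t = 24.8·1000 / 0.73 = 33970 s = 9.437 h.
First-order decay: C = 5.552·exp(−k·t) = 5.552·0.9207 = 5.112 mg/L.
At the second outfall, C = (1287·5.112 + 32.00·61.60) / (1287 + 32.00) = 6.483 mg/L.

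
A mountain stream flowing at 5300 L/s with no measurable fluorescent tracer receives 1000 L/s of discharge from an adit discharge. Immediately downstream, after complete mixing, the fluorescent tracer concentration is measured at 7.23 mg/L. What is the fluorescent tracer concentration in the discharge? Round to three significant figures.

45.5 mg/L

Mass balance: 5300·0 + 1000·Cₑ = 6300·7.230
→ Cₑ = (6300·7.230 − 5300·0) / 1000 = 45.55 mg/L.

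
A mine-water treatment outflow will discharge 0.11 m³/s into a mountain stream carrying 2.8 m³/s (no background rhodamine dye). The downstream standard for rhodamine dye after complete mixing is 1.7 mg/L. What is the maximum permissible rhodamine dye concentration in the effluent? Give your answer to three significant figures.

45.0 mg/L

At the limit, (Qr·Cr + Qe·Cₑ)/(Qr + Qe) = 1.7:
Cₑ = (2.910·1.7 − 2.800·0) / 0.1100 = 44.97 mg/L.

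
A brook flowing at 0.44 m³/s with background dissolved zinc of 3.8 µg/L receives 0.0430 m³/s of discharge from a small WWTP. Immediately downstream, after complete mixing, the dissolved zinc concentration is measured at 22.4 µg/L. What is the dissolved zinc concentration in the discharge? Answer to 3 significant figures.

Mass balance: 0.4400·3.800 + 0.04300·Cₑ = 0.4830·22.40
→ Cₑ = (0.4830·22.40 − 0.4400·3.800) / 0.04300 = 212.7 µg/L.

213 µg/L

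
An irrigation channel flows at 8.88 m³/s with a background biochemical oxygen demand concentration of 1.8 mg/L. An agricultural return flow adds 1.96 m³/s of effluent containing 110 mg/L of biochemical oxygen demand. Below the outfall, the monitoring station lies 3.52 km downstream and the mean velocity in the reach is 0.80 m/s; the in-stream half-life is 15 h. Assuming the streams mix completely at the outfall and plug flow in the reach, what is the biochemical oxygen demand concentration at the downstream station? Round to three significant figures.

20.2 mg/L

Flow-weighted average: C = (8.880·1.800 + 1.960·110.0) / 10.84 = 231.6/10.84 = 21.36 mg/L.
Travel time t = 3.52·1000 / 0.80 = 4400 s = 1.222 h.
Half-life 15 h → k = ln 2 / 15 = 0.04621 h⁻¹ = 1.109 d⁻¹.
After decay, C = 21.36 × e^(−kt) = 21.36 × 0.9451 = 20.19 mg/L.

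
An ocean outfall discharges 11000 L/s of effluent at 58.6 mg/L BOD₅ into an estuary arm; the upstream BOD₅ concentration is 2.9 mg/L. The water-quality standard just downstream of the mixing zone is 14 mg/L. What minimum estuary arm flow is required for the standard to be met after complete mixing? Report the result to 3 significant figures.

44200 L/s

Set C_mix = 14: (Q·2.900 + 11000·58.60) / (Q + 11000) = 14
→ Q = 11000·(58.60 − 14)/(14 − 2.900) = 44200 L/s.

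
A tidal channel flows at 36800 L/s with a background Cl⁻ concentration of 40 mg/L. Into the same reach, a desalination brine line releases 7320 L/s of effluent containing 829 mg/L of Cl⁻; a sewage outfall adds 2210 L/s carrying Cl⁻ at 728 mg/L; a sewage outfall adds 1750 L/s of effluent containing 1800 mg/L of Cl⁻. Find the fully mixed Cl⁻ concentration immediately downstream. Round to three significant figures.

After mixing, C = (36800·40.00 + 7320·829.0 + 2210·728.0 + 1750·1800) / 48080 = 12300000/48080 = 255.8 mg/L.

256 mg/L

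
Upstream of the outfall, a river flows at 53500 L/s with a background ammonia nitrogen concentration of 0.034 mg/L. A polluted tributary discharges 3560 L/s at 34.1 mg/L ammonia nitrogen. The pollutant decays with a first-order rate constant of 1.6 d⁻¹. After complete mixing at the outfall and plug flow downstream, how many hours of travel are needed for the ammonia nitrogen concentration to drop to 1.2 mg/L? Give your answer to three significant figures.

Mixed concentration C = ΣQC/ΣQ = (53500·0.03400 + 3560·34.10) / 57060 = 123200/57060 = 2.159 mg/L.
2.159·exp(−k·t) = 1.2 → t = ln(2.159/1.2)/k = 31730 s = 8.813 h.

8.81 h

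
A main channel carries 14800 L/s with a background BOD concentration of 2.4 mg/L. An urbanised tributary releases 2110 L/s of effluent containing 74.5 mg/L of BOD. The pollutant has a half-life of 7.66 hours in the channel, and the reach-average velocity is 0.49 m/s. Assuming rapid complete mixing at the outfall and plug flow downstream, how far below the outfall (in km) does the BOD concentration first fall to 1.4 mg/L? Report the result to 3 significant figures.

40.9 km

Flow-weighted average: C = (14800·2.400 + 2110·74.50) / 16910 = 192700/16910 = 11.40 mg/L.
Half-life 7.66 h → k = ln 2 / 7.66 = 0.09049 h⁻¹ = 2.172 d⁻¹.
Set 11.40·exp(−k·t) = 1.4 → t = ln(11.40/1.4)/k = 83420 s = 23.17 h.
Distance = v·t = 0.49·83420 = 40880 m = 40.88 km.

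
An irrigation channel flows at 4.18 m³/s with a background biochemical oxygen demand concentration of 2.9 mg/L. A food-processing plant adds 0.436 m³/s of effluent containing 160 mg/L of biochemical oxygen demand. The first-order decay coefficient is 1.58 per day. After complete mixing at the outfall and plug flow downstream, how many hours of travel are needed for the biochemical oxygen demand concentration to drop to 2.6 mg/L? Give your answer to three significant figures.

Flow-weighted average: C = (4.180·2.900 + 0.4360·160.0) / 4.616 = 81.88/4.616 = 17.74 mg/L.
17.74·exp(−k·t) = 2.6 → t = ln(17.74/2.6)/k = 105000 s = 29.17 h.

29.2 h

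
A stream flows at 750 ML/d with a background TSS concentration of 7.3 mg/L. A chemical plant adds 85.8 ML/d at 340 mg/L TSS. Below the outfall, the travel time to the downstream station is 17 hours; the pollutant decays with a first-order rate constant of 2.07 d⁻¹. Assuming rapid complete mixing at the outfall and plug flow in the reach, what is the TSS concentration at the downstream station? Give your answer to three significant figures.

Mass balance: C = (750.0·7.300 + 85.80·340.0) / 835.8 = 34650/835.8 = 41.45 mg/L.
Decay over the reach: 41.45·exp(−kt) = 41.45·0.2308 = 9.567 mg/L.

9.57 mg/L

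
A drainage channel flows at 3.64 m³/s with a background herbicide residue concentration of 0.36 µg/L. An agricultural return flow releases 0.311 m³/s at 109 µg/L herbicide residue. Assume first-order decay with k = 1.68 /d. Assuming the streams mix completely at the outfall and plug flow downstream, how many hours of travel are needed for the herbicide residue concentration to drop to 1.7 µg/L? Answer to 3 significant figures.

23.7 h

Conservation of mass: C = (3.640·0.3600 + 0.3110·109.0) / 3.951 = 35.21/3.951 = 8.912 µg/L.
8.912·exp(−k·t) = 1.7 → t = ln(8.912/1.7)/k = 85200 s = 23.67 h.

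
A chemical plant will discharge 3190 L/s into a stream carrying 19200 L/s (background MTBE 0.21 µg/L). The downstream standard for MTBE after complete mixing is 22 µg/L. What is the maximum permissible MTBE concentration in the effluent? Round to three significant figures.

153 µg/L

At the limit, (Qr·Cr + Qe·Cₑ)/(Qr + Qe) = 22:
Cₑ = (22390·22 − 19200·0.2100) / 3190 = 153.1 µg/L.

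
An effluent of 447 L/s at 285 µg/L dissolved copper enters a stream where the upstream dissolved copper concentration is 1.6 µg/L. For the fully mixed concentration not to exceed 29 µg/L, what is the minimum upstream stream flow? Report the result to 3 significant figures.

Set C_mix = 29: (Q·1.600 + 447.0·285.0) / (Q + 447.0) = 29
→ Q = 447.0·(285.0 − 29)/(29 − 1.600) = 4176 L/s.

4180 L/s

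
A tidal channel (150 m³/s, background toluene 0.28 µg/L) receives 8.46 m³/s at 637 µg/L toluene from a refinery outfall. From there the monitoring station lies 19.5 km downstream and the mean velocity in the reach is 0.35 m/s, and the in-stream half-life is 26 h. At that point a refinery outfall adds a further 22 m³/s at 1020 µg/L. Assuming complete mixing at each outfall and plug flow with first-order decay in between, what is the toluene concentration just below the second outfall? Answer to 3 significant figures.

Flow-weighted average: C = (150.0·0.2800 + 8.460·637.0) / 158.5 = 5431/158.5 = 34.27 µg/L; combined flow 158.5 m³/s.
Travel time t = 19.5·1000 / 0.35 = 55710 s = 15.48 h.
Half-life 26 h → k = ln 2 / 26 = 0.02666 h⁻¹ = 0.6398 d⁻¹.
Decay over the reach: 34.27·exp(−kt) = 34.27·0.6619 = 22.69 µg/L.
At the second outfall, C = (158.5·22.69 + 22.00·1020) / (158.5 + 22.00) = 144.3 µg/L.

144 µg/L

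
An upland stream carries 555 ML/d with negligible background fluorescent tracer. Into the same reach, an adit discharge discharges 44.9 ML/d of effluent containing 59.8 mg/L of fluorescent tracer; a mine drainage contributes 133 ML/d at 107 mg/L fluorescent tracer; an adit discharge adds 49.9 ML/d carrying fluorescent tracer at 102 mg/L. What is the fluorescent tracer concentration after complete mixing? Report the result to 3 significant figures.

28.1 mg/L

Conservation of mass: C = (555.0·0 + 44.90·59.80 + 133.0·107.0 + 49.90·102.0) / 782.8 = 22010/782.8 = 28.11 mg/L.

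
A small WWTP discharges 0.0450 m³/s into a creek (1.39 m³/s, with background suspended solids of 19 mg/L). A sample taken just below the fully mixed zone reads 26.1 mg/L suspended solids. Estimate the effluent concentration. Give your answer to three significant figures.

Mass balance: 1.390·19.00 + 0.04500·Cₑ = 1.435·26.10
→ Cₑ = (1.435·26.10 − 1.390·19.00) / 0.04500 = 245.4 mg/L.

245 mg/L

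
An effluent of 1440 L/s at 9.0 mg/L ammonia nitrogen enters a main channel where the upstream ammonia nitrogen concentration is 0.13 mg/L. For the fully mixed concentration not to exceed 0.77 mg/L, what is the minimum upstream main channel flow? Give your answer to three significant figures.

18500 L/s

Set C_mix = 0.77: (Q·0.1300 + 1440·9.000) / (Q + 1440) = 0.77
→ Q = 1440·(9.000 − 0.77)/(0.77 − 0.1300) = 18520 L/s.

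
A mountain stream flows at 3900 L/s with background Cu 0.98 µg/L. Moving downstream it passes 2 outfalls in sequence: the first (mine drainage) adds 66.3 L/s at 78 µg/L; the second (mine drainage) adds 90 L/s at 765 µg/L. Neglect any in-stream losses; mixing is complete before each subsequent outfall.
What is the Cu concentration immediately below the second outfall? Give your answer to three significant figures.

19.2 µg/L

Outfall 1: combined Q = 3966 L/s; C = (3900·0.9800 + 66.30·78.00)/3966 = 2.267 µg/L.
Outfall 2: combined Q = 4056 L/s; C = (3966·2.267 + 90.00·765.0)/4056 = 19.19 µg/L.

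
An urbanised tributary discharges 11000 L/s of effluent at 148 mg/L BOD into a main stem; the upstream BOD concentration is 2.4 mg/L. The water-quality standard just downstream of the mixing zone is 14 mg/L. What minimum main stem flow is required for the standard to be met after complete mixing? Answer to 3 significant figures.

Set C_mix = 14: (Q·2.400 + 11000·148.0) / (Q + 11000) = 14
→ Q = 11000·(148.0 − 14)/(14 − 2.400) = 127100 L/s.

127000 L/s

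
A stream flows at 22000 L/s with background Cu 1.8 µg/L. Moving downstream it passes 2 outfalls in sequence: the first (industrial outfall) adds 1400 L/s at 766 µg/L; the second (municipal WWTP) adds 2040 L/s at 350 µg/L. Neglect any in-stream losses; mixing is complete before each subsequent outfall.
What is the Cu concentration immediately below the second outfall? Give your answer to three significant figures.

71.8 µg/L

After outfall 1: Q = 22000 + 1400 = 23400 L/s; C = (22000·1.800 + 1400·766.0)/23400 = 47.52 µg/L.
After outfall 2: Q = 23400 + 2040 = 25440 L/s; C = (23400·47.52 + 2040·350.0)/25440 = 71.78 µg/L.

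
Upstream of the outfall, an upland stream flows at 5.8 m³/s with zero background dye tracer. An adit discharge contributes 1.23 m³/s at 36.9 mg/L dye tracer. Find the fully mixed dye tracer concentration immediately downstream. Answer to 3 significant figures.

After mixing, C = (5.800·0 + 1.230·36.90) / 7.030 = 45.39/7.030 = 6.456 mg/L.

6.46 mg/L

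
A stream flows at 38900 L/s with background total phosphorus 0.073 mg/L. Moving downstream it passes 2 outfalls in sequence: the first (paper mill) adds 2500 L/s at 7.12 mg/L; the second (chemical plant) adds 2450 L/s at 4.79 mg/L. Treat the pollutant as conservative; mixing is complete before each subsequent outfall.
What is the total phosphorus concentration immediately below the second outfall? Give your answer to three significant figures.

0.738 mg/L

After outfall 1: Q = 38900 + 2500 = 41400 L/s; C = (38900·0.07300 + 2500·7.120)/41400 = 0.4985 mg/L.
After outfall 2: Q = 41400 + 2450 = 43850 L/s; C = (41400·0.4985 + 2450·4.790)/43850 = 0.7383 mg/L.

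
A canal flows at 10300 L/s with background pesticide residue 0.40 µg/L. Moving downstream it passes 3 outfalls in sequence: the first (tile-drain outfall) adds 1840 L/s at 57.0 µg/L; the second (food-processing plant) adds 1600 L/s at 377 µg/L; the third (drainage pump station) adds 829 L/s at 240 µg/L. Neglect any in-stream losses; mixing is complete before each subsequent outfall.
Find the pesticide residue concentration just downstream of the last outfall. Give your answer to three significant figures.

62.5 µg/L

After outfall 1: Q = 10300 + 1840 = 12140 L/s; C = (10300·0.4000 + 1840·57.00)/12140 = 8.979 µg/L.
After outfall 2: Q = 12140 + 1600 = 13740 L/s; C = (12140·8.979 + 1600·377.0)/13740 = 51.83 µg/L.
After outfall 3: Q = 13740 + 829.0 = 14570 L/s; C = (13740·51.83 + 829.0·240.0)/14570 = 62.54 µg/L.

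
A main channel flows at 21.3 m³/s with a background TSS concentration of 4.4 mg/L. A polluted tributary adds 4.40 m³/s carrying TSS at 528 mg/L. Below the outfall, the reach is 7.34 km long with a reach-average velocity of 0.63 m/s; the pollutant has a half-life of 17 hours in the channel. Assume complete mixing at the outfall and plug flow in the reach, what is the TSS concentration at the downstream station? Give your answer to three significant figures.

Flow-weighted average: C = (21.30·4.400 + 4.400·528.0) / 25.70 = 2417/25.70 = 94.04 mg/L.
Travel time t = 7.34·1000 / 0.63 = 11650 s = 3.236 h.
Half-life 17 h → k = ln 2 / 17 = 0.04077 h⁻¹ = 0.9786 d⁻¹.
After decay, C = 94.04 × e^(−kt) = 94.04 × 0.8764 = 82.42 mg/L.

82.4 mg/L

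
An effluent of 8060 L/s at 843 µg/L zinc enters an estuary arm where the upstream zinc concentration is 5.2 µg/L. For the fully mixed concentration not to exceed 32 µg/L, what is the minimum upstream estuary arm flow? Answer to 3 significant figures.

Set C_mix = 32: (Q·5.200 + 8060·843.0) / (Q + 8060) = 32
→ Q = 8060·(843.0 − 32)/(32 − 5.200) = 243900 L/s.

244000 L/s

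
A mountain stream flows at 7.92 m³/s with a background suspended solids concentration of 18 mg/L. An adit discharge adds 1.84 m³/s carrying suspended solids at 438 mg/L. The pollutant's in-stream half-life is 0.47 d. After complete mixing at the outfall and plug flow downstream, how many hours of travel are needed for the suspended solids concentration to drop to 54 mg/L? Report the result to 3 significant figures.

9.56 h

Conservation of mass: C = (7.920·18.00 + 1.840·438.0) / 9.760 = 948.5/9.760 = 97.18 mg/L.
Half-life 0.47 d → k = ln 2 / 0.47 = 1.475 d⁻¹.
97.18·exp(−k·t) = 54 → t = ln(97.18/54)/k = 34420 s = 9.562 h.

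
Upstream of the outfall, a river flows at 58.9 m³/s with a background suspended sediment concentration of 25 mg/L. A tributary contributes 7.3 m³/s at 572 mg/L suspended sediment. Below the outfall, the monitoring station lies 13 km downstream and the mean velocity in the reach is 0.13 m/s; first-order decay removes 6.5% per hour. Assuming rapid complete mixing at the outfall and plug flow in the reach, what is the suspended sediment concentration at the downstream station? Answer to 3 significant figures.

Flow-weighted average: C = (58.90·25.00 + 7.300·572.0) / 66.20 = 5648/66.20 = 85.32 mg/L.
Travel time t = 13·1000 / 0.13 = 100000 s = 27.78 h.
6.5%/h lost → k = −ln(1 − 0.065) = 0.06721 h⁻¹.
Decay over the reach: 85.32·exp(−kt) = 85.32·0.1546 = 13.19 mg/L.

13.2 mg/L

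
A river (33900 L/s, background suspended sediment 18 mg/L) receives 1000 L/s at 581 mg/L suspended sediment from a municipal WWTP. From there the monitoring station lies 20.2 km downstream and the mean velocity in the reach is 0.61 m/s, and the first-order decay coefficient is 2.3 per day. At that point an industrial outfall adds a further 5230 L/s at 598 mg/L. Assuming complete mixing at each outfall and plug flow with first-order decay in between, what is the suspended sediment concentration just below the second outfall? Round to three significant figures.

90.2 mg/L

Conservation of mass: C = (33900·18.00 + 1000·581.0) / 34900 = 1191000/34900 = 34.13 mg/L; combined flow 34900 L/s.
Travel time t = 20.2·1000 / 0.61 = 33110 s = 9.199 h.
Decay over the reach: 34.13·exp(−kt) = 34.13·0.4142 = 14.14 mg/L.
At the second outfall, C = (34900·14.14 + 5230·598.0) / (34900 + 5230) = 90.23 mg/L.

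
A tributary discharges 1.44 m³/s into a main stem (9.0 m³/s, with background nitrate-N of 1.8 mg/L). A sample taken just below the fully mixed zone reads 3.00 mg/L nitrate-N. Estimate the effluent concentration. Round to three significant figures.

Mass balance: 9.000·1.800 + 1.440·Cₑ = 10.44·3.000
→ Cₑ = (10.44·3.000 − 9.000·1.800) / 1.440 = 10.50 mg/L.

10.5 mg/L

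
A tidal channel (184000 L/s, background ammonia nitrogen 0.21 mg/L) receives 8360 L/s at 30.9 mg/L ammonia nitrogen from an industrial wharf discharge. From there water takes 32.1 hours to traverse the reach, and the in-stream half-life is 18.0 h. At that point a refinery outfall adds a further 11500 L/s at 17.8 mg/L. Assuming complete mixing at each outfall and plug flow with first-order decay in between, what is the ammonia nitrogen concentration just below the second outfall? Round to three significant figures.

Mass balance: C = (184000·0.2100 + 8360·30.90) / 192400 = 297000/192400 = 1.544 mg/L; combined flow 192400 L/s.
Half-life 18.0 h → k = ln 2 / 18.0 = 0.03851 h⁻¹ = 0.9242 d⁻¹.
After decay, C = 1.544 × e^(−kt) = 1.544 × 0.2905 = 0.4485 mg/L.
Second outfall: C = (192400·0.4485 + 11500·17.80)/203900 = 1.427 mg/L.

1.43 mg/L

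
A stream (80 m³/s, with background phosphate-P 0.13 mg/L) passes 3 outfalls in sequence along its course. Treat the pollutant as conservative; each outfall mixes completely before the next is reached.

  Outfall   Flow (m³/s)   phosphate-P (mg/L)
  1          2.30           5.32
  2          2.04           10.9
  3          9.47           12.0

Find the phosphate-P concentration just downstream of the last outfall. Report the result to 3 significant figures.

Outfall 1: combined Q = 82.30 m³/s; C = (80.00·0.1300 + 2.300·5.320)/82.30 = 0.2750 mg/L.
Outfall 2: combined Q = 84.34 m³/s; C = (82.30·0.2750 + 2.040·10.90)/84.34 = 0.5320 mg/L.
Outfall 3: combined Q = 93.81 m³/s; C = (84.34·0.5320 + 9.470·12.00)/93.81 = 1.690 mg/L.

1.69 mg/L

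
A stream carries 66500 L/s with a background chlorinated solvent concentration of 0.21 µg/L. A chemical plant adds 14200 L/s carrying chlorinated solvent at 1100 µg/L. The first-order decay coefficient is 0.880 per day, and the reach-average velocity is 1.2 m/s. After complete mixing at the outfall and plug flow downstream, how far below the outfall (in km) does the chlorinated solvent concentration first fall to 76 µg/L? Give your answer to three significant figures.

After mixing, C = (66500·0.2100 + 14200·1100) / 80700 = 15630000/80700 = 193.7 µg/L.
Set 193.7·exp(−k·t) = 76 → t = ln(193.7/76)/k = 91870 s = 25.52 h.
Distance = v·t = 1.2·91870 = 110200 m = 110.2 km.

110 km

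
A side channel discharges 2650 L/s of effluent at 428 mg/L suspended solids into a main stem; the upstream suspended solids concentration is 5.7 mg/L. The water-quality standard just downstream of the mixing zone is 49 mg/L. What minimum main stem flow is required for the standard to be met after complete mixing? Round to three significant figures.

Set C_mix = 49: (Q·5.700 + 2650·428.0) / (Q + 2650) = 49
→ Q = 2650·(428.0 − 49)/(49 − 5.700) = 23200 L/s.

23200 L/s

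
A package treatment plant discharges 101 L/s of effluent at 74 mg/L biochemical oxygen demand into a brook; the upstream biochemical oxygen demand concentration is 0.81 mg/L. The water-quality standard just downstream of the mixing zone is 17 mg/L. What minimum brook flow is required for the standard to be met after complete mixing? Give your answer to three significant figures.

356 L/s

Set C_mix = 17: (Q·0.8100 + 101.0·74.00) / (Q + 101.0) = 17
→ Q = 101.0·(74.00 − 17)/(17 − 0.8100) = 355.6 L/s.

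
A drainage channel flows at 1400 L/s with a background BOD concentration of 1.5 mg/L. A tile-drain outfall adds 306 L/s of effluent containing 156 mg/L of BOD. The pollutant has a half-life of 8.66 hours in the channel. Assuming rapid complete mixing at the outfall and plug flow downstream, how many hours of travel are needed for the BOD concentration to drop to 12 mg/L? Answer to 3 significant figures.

After mixing, C = (1400·1.500 + 306.0·156.0) / 1706 = 49840/1706 = 29.21 mg/L.
Half-life 8.66 h → k = ln 2 / 8.66 = 0.08004 h⁻¹ = 1.921 d⁻¹.
29.21·exp(−k·t) = 12 → t = ln(29.21/12)/k = 40020 s = 11.12 h.

11.1 h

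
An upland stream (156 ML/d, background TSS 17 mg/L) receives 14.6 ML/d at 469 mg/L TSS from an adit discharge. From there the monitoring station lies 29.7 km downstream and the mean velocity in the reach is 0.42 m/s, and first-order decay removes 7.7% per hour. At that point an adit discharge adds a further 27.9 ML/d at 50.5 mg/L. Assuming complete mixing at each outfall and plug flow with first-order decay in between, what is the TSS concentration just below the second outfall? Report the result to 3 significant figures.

17.0 mg/L

Mixed concentration C = ΣQC/ΣQ = (156.0·17.00 + 14.60·469.0) / 170.6 = 9499/170.6 = 55.68 mg/L; combined flow 170.6 ML/d.
Travel time t = 29.7·1000 / 0.42 = 70710 s = 19.64 h.
7.7%/h lost → k = −ln(1 − 0.077) = 0.08013 h⁻¹.
Applying C = C₀e^(−kt): 55.68 × 0.2072 = 11.54 mg/L.
At the second outfall, C = (170.6·11.54 + 27.90·50.50) / (170.6 + 27.90) = 17.02 mg/L.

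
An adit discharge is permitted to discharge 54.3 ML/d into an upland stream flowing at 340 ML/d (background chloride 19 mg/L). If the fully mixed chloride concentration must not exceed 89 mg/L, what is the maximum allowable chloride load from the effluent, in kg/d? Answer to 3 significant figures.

28600 kg/d

Mass balance at the limit: 340.0·19.00 + 54.30·Cₑ = 394.3·89 → Cₑ = 527.3 mg/L.
54.30 ML/d = 0.6285 m³/s. Load = 0.6285 m³/s × 527.3 g/m³ × 86 400 s/d = 28630 kg/d.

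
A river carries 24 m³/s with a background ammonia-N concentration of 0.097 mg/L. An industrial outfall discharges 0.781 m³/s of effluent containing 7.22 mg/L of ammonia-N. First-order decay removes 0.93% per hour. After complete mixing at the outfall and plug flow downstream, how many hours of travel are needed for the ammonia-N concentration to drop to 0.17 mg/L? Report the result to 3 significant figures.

68.2 h

Mass balance: C = (24.00·0.09700 + 0.7810·7.220) / 24.78 = 7.967/24.78 = 0.3215 mg/L.
0.93%/h lost → k = −ln(1 − 0.0093) = 0.009344 h⁻¹.
0.3215·exp(−k·t) = 0.17 → t = ln(0.3215/0.17)/k = 245500 s = 68.19 h.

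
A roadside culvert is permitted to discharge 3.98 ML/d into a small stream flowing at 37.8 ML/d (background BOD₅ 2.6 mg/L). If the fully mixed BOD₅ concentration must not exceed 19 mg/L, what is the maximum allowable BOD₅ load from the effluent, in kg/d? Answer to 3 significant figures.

Mass balance at the limit: 37.80·2.600 + 3.980·Cₑ = 41.78·19 → Cₑ = 174.8 mg/L.
3.980 ML/d = 0.04606 m³/s. Load = 0.04606 m³/s × 174.8 g/m³ × 86 400 s/d = 695.5 kg/d.

696 kg/d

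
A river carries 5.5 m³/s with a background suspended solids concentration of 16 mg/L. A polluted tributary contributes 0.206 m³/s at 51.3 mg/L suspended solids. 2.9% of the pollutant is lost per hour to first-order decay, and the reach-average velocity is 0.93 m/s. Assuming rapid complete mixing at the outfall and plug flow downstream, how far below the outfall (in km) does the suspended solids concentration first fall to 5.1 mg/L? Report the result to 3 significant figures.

Flow-weighted average: C = (5.500·16.00 + 0.2060·51.30) / 5.706 = 98.57/5.706 = 17.27 mg/L.
2.9%/h lost → k = −ln(1 − 0.029) = 0.02943 h⁻¹.
Set 17.27·exp(−k·t) = 5.1 → t = ln(17.27/5.1)/k = 149200 s = 41.46 h.
Distance = v·t = 0.93·149200 = 138800 m = 138.8 km.

139 km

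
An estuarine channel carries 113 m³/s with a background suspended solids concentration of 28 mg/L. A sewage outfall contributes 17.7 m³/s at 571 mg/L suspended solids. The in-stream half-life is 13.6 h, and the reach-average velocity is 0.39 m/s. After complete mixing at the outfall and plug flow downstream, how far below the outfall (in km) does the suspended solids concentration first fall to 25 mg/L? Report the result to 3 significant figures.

38.6 km

Mass balance: C = (113.0·28.00 + 17.70·571.0) / 130.7 = 13270/130.7 = 101.5 mg/L.
Half-life 13.6 h → k = ln 2 / 13.6 = 0.05097 h⁻¹ = 1.223 d⁻¹.
Set 101.5·exp(−k·t) = 25 → t = ln(101.5/25)/k = 99000 s = 27.50 h.
Distance = v·t = 0.39·99000 = 38610 m = 38.61 km.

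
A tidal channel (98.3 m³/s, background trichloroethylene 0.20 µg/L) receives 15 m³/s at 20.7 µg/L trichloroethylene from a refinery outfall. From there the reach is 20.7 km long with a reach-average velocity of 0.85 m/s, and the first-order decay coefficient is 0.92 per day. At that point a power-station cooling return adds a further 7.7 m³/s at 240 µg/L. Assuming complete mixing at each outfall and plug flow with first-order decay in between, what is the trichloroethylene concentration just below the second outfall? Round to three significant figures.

Mixed concentration C = ΣQC/ΣQ = (98.30·0.2000 + 15.00·20.70) / 113.3 = 330.2/113.3 = 2.914 µg/L; combined flow 113.3 m³/s.
Travel time t = 20.7·1000 / 0.85 = 24350 s = 6.765 h.
Decay over the reach: 2.914·exp(−kt) = 2.914·0.7716 = 2.248 µg/L.
At the second outfall, C = (113.3·2.248 + 7.700·240.0) / (113.3 + 7.700) = 17.38 µg/L.

17.4 µg/L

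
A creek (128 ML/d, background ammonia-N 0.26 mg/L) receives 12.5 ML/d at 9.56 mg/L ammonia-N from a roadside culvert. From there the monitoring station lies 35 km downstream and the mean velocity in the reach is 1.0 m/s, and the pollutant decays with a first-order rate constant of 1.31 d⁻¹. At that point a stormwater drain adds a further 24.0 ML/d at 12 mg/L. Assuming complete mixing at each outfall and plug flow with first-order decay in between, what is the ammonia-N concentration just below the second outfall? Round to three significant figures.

Conservation of mass: C = (128.0·0.2600 + 12.50·9.560) / 140.5 = 152.8/140.5 = 1.087 mg/L; combined flow 140.5 ML/d.
Travel time t = 35·1000 / 1.0 = 35000 s = 9.722 h.
First-order decay: C = 1.087·exp(−k·t) = 1.087·0.5882 = 0.6396 mg/L.
At the second outfall, C = (140.5·0.6396 + 24.00·12.00) / (140.5 + 24.00) = 2.297 mg/L.

2.30 mg/L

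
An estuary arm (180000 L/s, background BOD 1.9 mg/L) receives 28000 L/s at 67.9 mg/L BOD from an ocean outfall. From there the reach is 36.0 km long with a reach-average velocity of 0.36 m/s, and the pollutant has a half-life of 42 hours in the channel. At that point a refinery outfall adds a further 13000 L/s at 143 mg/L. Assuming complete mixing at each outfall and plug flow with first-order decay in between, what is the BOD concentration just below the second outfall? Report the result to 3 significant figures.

Mixed concentration C = ΣQC/ΣQ = (180000·1.900 + 28000·67.90) / 208000 = 2243000/208000 = 10.78 mg/L; combined flow 208000 L/s.
Travel time t = 36.0·1000 / 0.36 = 100000 s = 27.78 h.
Half-life 42 h → k = ln 2 / 42 = 0.01650 h⁻¹ = 0.3961 d⁻¹.
After decay, C = 10.78 × e^(−kt) = 10.78 × 0.6323 = 6.819 mg/L.
At the second outfall, C = (208000·6.819 + 13000·143.0) / (208000 + 13000) = 14.83 mg/L.

14.8 mg/L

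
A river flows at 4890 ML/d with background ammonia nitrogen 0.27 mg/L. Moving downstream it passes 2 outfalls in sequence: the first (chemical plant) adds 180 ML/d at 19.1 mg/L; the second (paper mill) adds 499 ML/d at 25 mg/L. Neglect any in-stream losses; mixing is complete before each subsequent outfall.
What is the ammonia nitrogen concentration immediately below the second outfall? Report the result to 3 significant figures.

Below outfall 1: Q → 5070 ML/d, C = (4890·0.2700 + 180.0·19.10)/5070 = 0.9385 mg/L.
Below outfall 2: Q → 5569 ML/d, C = (5070·0.9385 + 499.0·25.00)/5569 = 3.095 mg/L.

3.09 mg/L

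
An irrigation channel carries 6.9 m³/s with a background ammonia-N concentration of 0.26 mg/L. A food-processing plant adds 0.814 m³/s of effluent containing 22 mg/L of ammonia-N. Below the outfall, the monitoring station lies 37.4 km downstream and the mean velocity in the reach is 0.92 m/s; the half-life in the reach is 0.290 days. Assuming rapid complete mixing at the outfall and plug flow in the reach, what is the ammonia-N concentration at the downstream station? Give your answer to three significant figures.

0.830 mg/L

Mass balance: C = (6.900·0.2600 + 0.8140·22.00) / 7.714 = 19.70/7.714 = 2.554 mg/L.
Travel time t = 37.4·1000 / 0.92 = 40650 s = 11.29 h.
Half-life 0.290 d → k = ln 2 / 0.290 = 2.390 d⁻¹.
Applying C = C₀e^(−kt): 2.554 × 0.3248 = 0.8295 mg/L.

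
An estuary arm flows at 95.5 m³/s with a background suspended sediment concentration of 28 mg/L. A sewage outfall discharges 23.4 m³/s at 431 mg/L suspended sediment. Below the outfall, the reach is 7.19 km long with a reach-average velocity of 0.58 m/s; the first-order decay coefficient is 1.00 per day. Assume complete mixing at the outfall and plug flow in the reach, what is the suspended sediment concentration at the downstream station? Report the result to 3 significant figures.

93.0 mg/L

Mixed concentration C = ΣQC/ΣQ = (95.50·28.00 + 23.40·431.0) / 118.9 = 12760/118.9 = 107.3 mg/L.
Travel time t = 7.19·1000 / 0.58 = 12400 s = 3.443 h.
Decay over the reach: 107.3·exp(−kt) = 107.3·0.8663 = 92.97 mg/L.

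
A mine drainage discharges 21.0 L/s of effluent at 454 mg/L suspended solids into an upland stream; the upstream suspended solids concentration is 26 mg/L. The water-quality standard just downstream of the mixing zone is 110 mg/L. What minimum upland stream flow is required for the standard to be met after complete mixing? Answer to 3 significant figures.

Set C_mix = 110: (Q·26.00 + 21.00·454.0) / (Q + 21.00) = 110
→ Q = 21.00·(454.0 − 110)/(110 − 26.00) = 86.00 L/s.

86.0 L/s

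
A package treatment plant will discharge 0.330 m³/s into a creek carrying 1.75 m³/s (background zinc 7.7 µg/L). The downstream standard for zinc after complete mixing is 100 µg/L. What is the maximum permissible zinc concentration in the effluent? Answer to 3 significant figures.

589 µg/L

At the limit, (Qr·Cr + Qe·Cₑ)/(Qr + Qe) = 100:
Cₑ = (2.080·100 − 1.750·7.700) / 0.3300 = 589.5 µg/L.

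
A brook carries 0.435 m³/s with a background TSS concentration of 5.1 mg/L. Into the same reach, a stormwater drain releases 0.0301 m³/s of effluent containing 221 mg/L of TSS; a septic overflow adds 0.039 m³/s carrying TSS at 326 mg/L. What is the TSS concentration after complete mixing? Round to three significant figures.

42.8 mg/L

Mass balance: C = (0.4350·5.100 + 0.03010·221.0 + 0.03900·326.0) / 0.5041 = 21.58/0.5041 = 42.82 mg/L.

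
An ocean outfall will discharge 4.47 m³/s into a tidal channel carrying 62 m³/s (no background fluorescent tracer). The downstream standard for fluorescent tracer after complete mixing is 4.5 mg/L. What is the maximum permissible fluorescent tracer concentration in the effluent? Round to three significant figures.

At the limit, (Qr·Cr + Qe·Cₑ)/(Qr + Qe) = 4.5:
Cₑ = (66.47·4.5 − 62.00·0) / 4.470 = 66.92 mg/L.

66.9 mg/L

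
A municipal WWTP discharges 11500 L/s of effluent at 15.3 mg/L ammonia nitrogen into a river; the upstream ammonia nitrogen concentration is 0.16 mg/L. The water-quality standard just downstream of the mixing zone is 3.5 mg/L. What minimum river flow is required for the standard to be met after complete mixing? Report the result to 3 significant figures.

40600 L/s

Set C_mix = 3.5: (Q·0.1600 + 11500·15.30) / (Q + 11500) = 3.5
→ Q = 11500·(15.30 − 3.5)/(3.5 − 0.1600) = 40630 L/s.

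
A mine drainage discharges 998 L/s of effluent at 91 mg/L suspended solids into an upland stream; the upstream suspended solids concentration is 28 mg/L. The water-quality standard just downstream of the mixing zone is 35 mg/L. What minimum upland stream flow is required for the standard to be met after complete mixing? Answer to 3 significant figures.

7980 L/s

Set C_mix = 35: (Q·28.00 + 998.0·91.00) / (Q + 998.0) = 35
→ Q = 998.0·(91.00 − 35)/(35 − 28.00) = 7984 L/s.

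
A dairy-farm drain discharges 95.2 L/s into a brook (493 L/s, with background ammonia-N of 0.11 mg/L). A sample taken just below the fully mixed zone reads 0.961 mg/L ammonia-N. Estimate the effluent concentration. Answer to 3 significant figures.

Mass balance: 493.0·0.1100 + 95.20·Cₑ = 588.2·0.9610
→ Cₑ = (588.2·0.9610 − 493.0·0.1100) / 95.20 = 5.368 mg/L.

5.37 mg/L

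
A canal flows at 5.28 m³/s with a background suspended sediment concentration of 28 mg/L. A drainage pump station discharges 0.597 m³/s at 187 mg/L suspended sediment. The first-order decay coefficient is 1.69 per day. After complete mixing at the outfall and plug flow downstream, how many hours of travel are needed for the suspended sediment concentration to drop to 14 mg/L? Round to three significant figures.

16.3 h

Flow-weighted average: C = (5.280·28.00 + 0.5970·187.0) / 5.877 = 259.5/5.877 = 44.15 mg/L.
44.15·exp(−k·t) = 14 → t = ln(44.15/14)/k = 58720 s = 16.31 h.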